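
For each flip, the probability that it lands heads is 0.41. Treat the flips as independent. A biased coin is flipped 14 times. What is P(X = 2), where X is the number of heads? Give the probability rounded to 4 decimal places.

X ~ Binomial(n=14, p=0.41).
P(X=2) = C(14,2) · p^2 · (1−p)^12
= 91 · 0.1681 · 0.0017792 = 0.027217

0.0272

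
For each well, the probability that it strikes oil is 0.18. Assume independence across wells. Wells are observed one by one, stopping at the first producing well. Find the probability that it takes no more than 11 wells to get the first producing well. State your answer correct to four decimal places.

Y = number of wells to the first success; geometric, p = 0.18.
P(Y ≤ 11) = 1 − (1−p)^11 = 1 − 0.112707 = 0.887293

0.8873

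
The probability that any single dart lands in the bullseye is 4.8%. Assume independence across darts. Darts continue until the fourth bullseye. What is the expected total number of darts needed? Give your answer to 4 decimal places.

Y = total darts until the fourth success; negative binomial with r=4, p=0.048.
E[Y] = r / p = 4 / 0.048 = 83.333333

83.3333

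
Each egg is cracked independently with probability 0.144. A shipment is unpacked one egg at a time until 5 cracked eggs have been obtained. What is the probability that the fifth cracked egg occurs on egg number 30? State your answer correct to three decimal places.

Y = trial on which the fifth success occurs; negative binomial, r=5, p=0.144.
P(Y=30) = C(29,4) · p^5 · (1−p)^25
= 23751 · 6.1917e-05 · 0.020504 = 0.03015

0.030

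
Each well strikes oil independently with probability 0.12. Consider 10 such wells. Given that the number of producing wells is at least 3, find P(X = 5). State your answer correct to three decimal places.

X ~ Binomial(10, 0.12). Want P(X=5 | X≥3) = P(X=5) / P(X≥3).
P(X=5) = C(10,5)·0.12^5·0.88^5 = 0.00331
P(X≥3) = 1 − 0.27850 − 0.37977 − 0.23304 = 0.10868
Ratio = 0.00331 / 0.10868 = 0.03045

0.030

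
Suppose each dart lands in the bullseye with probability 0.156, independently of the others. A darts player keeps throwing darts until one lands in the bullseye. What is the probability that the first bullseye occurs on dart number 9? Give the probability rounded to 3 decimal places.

0.040

Geometric (trials to first success), p = 0.156.
P(Y = 9) = (1−p)^8 · p = 0.25748 · 0.156 = 0.04017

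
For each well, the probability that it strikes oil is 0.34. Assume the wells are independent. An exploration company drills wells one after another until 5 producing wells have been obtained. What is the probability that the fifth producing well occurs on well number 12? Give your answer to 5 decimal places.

0.08179

Y = trial on which the fifth success occurs; negative binomial, r=5, p=0.34.
P(Y=12) = C(11,4) · p^5 · (1−p)^7
= 330 · 0.0045435 · 0.054552 = 0.0817930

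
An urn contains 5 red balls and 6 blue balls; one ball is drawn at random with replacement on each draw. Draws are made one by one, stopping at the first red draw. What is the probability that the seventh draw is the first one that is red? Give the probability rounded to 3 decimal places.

0.012

Geometric (trials to first success), p = 0.454545.
P(Y = 7) = (1−p)^6 · p = 0.026336 · 0.454545 = 0.01197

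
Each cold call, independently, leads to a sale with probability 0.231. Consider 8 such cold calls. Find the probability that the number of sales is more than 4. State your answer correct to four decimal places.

0.0195

X ~ Binomial(8, 0.231); P(X ≥ 5) = Σ C(8,k) p^k (1−p)^(8−k) over k:
  k=5: C(8,5)·0.231^5·0.769^3 = 0.016750
  k=6: C(8,6)·0.231^6·0.769^2 = 0.002516
  k=7: C(8,7)·0.231^7·0.769^1 = 0.000216
  k=8: C(8,8)·0.231^8·0.769^0 = 0.000008
Total = 0.019490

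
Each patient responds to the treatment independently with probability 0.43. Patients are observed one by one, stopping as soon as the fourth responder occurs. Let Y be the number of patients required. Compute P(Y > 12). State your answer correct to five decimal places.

0.16710

Needing more than 12 patients ⇔ fewer than 4 successes in the first 12. With X ~ Binomial(12, 0.43), P(Y > 12) = P(X ≤ 3).
  k=0: C(12,0)·0.43^0·0.57^12 = 0.0011762
  k=1: C(12,1)·0.43^1·0.57^11 = 0.0106481
  k=2: C(12,2)·0.43^2·0.57^10 = 0.0441804
  k=3: C(12,3)·0.43^3·0.57^9 = 0.1110969
P(X ≤ 3) = 0.1671016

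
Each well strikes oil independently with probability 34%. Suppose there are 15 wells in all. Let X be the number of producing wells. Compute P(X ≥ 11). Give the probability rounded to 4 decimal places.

X ~ Binomial(15, 0.34); P(X ≥ 11) = Σ C(15,k) p^k (1−p)^(15−k) over k:
  k=11: C(15,11)·0.34^11·0.66^4 = 0.001818
  k=12: C(15,12)·0.34^12·0.66^3 = 0.000312
  k=13: C(15,13)·0.34^13·0.66^2 = 0.000037
  k=14: C(15,14)·0.34^14·0.66^1 = 0.000003
  k=15: C(15,15)·0.34^15·0.66^0 = 0.000000
Total = 0.002170

0.0022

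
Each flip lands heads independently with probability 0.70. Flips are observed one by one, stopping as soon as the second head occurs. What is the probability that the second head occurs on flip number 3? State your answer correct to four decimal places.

0.2940

Y = trial on which the second success occurs; negative binomial, r=2, p=0.70.
P(Y=3) = C(2,1) · p^2 · (1−p)^1
= 2 · 0.49 · 0.3 = 0.294000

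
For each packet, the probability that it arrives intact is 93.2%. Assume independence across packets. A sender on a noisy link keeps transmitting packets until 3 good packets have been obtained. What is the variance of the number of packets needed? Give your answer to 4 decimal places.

Y = total packets until the third success; negative binomial with r=3, p=0.932.
Var(Y) = r(1−p)/p² = 3·0.068 / 0.932² = 0.234854

0.2349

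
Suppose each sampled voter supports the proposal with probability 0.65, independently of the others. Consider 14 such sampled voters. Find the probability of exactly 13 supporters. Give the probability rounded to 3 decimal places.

0.018

X ~ Binomial(n=14, p=0.65).
P(X=13) = C(14,13) · p^13 · (1−p)^1
= 14 · 0.0036972 · 0.35 = 0.01812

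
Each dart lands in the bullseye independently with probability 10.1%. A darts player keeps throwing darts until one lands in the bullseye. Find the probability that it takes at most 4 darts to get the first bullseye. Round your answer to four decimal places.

0.3468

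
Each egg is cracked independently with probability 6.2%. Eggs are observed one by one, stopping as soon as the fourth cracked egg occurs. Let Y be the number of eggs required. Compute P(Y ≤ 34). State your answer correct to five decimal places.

0.15730

Finishing within 34 eggs ⇔ at least 4 successes in the first 34. With X ~ Binomial(34, 0.062), P(Y ≤ 34) = 1 − P(X ≤ 3).
  k=0: C(34,0)·0.062^0·0.938^34 = 0.1134740
  k=1: C(34,1)·0.062^1·0.938^33 = 0.2550141
  k=2: C(34,2)·0.062^2·0.938^32 = 0.2781231
  k=3: C(34,3)·0.062^3·0.938^31 = 0.1960896
1 − 0.8427009 = 0.1572991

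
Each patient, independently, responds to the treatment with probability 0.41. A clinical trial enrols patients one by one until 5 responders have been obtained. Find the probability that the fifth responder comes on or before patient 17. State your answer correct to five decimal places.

0.89039

Finishing within 17 patients ⇔ at least 5 successes in the first 17. With X ~ Binomial(17, 0.41), P(Y ≤ 17) = 1 − P(X ≤ 4).
  k=0: C(17,0)·0.41^0·0.59^17 = 0.0001272
  k=1: C(17,1)·0.41^1·0.59^16 = 0.0015027
  k=2: C(17,2)·0.41^2·0.59^15 = 0.0083539
  k=3: C(17,3)·0.41^3·0.59^14 = 0.0290261
  k=4: C(17,4)·0.41^4·0.59^13 = 0.0705974
1 − 0.1096072 = 0.8903928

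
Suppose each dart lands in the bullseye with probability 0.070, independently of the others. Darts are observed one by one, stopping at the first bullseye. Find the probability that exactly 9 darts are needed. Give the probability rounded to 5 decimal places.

0.03917

Geometric (trials to first success), p = 0.07.
P(Y = 9) = (1−p)^8 · p = 0.55958 · 0.07 = 0.0391707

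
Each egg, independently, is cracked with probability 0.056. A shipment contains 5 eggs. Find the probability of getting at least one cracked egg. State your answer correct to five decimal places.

P(at least one) = 1 − P(none) = 1 − (1 − 0.056)^5
= 1 − 0.7496525 = 0.2503475

0.25035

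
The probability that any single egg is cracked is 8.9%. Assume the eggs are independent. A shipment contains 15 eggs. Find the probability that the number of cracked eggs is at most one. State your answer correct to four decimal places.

X ~ Binomial(15, 0.089); P(X ≤ 1) = Σ C(15,k) p^k (1−p)^(15−k) over k:
  k=0: C(15,0)·0.089^0·0.911^15 = 0.247045
  k=1: C(15,1)·0.089^1·0.911^14 = 0.362025
Total = 0.609070

0.6091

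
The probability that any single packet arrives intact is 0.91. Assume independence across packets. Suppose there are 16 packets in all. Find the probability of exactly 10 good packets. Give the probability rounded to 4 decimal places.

X ~ Binomial(n=16, p=0.91).
P(X=10) = C(16,10) · p^10 · (1−p)^6
= 8008 · 0.38942 · 5.3144e-07 = 0.001657

0.0017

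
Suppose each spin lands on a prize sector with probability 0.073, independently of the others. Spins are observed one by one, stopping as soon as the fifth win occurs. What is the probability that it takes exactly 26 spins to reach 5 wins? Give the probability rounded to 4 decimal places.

0.0053

Y = trial on which the fifth success occurs; negative binomial, r=5, p=0.073.
P(Y=26) = C(25,4) · p^5 · (1−p)^21
= 12650 · 2.0731e-06 · 0.20355 = 0.005338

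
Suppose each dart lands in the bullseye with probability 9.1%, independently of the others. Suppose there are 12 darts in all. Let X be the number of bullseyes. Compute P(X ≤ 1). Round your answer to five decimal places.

X ~ Binomial(12, 0.091); P(X ≤ 1) = Σ C(12,k) p^k (1−p)^(12−k) over k:
  k=0: C(12,0)·0.091^0·0.909^12 = 0.3182487
  k=1: C(12,1)·0.091^1·0.909^11 = 0.3823185
Total = 0.7005672

0.70057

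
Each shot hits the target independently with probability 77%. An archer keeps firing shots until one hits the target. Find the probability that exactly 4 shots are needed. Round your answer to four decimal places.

0.0094

Geometric (trials to first success), p = 0.77.
P(Y = 4) = (1−p)^3 · p = 0.012167 · 0.77 = 0.009369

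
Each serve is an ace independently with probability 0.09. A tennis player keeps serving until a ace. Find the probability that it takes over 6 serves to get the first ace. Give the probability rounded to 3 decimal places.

0.568

Y = number of serves to the first success; geometric, p = 0.09.
P(Y > 6) = P(first 6 all fail) = (1−p)^6 = 0.56787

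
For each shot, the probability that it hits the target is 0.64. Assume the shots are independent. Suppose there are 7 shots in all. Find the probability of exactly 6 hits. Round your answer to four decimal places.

0.1732

X ~ Binomial(n=7, p=0.64).
P(X=6) = C(7,6) · p^6 · (1−p)^1
= 7 · 0.068719 · 0.36 = 0.173173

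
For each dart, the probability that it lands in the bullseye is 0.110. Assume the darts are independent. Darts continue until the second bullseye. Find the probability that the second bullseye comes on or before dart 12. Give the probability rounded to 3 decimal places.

0.387

Finishing within 12 darts ⇔ at least 2 successes in the first 12. With X ~ Binomial(12, 0.11), P(Y ≤ 12) = 1 − P(X ≤ 1).
  k=0: C(12,0)·0.11^0·0.89^12 = 0.24699
  k=1: C(12,1)·0.11^1·0.89^11 = 0.36632
1 − 0.61331 = 0.38669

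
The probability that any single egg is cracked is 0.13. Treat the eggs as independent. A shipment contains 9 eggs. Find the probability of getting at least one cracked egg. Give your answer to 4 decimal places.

0.7145

P(at least one) = 1 − P(none) = 1 − (1 − 0.13)^9
= 1 − 0.285544 = 0.714456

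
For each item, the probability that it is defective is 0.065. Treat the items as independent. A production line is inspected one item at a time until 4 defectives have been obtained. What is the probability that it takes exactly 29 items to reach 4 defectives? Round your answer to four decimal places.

0.0109

Y = trial on which the fourth success occurs; negative binomial, r=4, p=0.065.
P(Y=29) = C(28,3) · p^4 · (1−p)^25
= 3276 · 1.7851e-05 · 0.18633 = 0.010897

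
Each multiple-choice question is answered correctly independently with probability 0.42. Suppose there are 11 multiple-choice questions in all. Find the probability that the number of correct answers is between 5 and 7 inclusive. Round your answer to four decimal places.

X ~ Binomial(11, 0.42); P(5 ≤ X ≤ 7) = Σ C(11,k) p^k (1−p)^(11−k) over k:
  k=5: C(11,5)·0.42^5·0.58^6 = 0.229856
  k=6: C(11,6)·0.42^6·0.58^5 = 0.166448
  k=7: C(11,7)·0.42^7·0.58^4 = 0.086094
Total = 0.482398

0.4824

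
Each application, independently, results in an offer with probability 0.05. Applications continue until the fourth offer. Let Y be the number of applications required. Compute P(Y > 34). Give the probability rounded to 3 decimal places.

0.912

Needing more than 34 applications ⇔ fewer than 4 successes in the first 34. With X ~ Binomial(34, 0.05), P(Y > 34) = P(X ≤ 3).
  k=0: C(34,0)·0.05^0·0.95^34 = 0.17482
  k=1: C(34,1)·0.05^1·0.95^33 = 0.31284
  k=2: C(34,2)·0.05^2·0.95^32 = 0.27168
  k=3: C(34,3)·0.05^3·0.95^31 = 0.15252
P(X ≤ 3) = 0.91187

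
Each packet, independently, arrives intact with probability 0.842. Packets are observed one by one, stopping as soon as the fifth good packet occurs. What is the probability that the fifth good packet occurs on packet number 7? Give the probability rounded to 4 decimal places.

Y = trial on which the fifth success occurs; negative binomial, r=5, p=0.842.
P(Y=7) = C(6,4) · p^5 · (1−p)^2
= 15 · 0.42321 · 0.024964 = 0.158477

0.1585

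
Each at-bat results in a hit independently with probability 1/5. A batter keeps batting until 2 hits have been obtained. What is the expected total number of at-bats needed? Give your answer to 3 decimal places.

10.000

Y = total at-bats until the second success; negative binomial with r=2, p=0.20.
E[Y] = r / p = 2 / 0.20 = 10.00000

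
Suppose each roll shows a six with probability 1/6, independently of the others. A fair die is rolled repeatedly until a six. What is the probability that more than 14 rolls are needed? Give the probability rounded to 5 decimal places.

Y = number of rolls to the first success; geometric, p = 0.166667.
P(Y > 14) = P(first 14 all fail) = (1−p)^14 = 0.0778866

0.07789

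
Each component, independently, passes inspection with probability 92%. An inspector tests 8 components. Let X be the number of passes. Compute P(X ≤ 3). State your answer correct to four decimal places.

0.0001

X ~ Binomial(8, 0.92); P(X ≤ 3) = Σ C(8,k) p^k (1−p)^(8−k) over k:
  k=0: C(8,0)·0.92^0·0.08^8 = 0.000000
  k=1: C(8,1)·0.92^1·0.08^7 = 0.000000
  k=2: C(8,2)·0.92^2·0.08^6 = 0.000006
  k=3: C(8,3)·0.92^3·0.08^5 = 0.000143
Total = 0.000149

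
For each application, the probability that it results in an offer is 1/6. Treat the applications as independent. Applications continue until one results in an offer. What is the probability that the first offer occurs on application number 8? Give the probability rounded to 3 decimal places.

Geometric (trials to first success), p = 0.166667.
P(Y = 8) = (1−p)^7 · p = 0.27908 · 0.166667 = 0.04651

0.047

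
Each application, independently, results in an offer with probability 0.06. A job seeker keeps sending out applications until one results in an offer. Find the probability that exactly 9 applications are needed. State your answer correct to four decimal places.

0.0366

Geometric (trials to first success), p = 0.06.
P(Y = 9) = (1−p)^8 · p = 0.60957 · 0.06 = 0.036574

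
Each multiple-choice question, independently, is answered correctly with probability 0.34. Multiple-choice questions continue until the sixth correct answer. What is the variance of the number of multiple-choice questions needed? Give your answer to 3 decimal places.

34.256

Y = total multiple-choice questions until the sixth success; negative binomial with r=6, p=0.34.
Var(Y) = r(1−p)/p² = 6·0.66 / 0.34² = 34.25606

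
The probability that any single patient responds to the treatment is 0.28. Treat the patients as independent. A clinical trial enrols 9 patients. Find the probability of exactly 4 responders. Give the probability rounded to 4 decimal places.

X ~ Binomial(n=9, p=0.28).
P(X=4) = C(9,4) · p^4 · (1−p)^5
= 126 · 0.0061466 · 0.19349 = 0.149853

0.1499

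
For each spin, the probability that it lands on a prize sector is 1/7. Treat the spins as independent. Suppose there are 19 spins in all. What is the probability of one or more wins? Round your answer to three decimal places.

P(at least one) = 1 − P(none) = 1 − (1 − 0.142857)^19
= 1 − 0.05346 = 0.94654

0.947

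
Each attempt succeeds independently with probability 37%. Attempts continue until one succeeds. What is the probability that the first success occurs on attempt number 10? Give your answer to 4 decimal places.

Geometric (trials to first success), p = 0.37.
P(Y = 10) = (1−p)^9 · p = 0.015634 · 0.37 = 0.005785

0.0058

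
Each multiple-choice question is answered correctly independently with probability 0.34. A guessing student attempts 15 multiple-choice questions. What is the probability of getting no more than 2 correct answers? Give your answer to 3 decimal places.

X ~ Binomial(15, 0.34); P(X ≤ 2) = Σ C(15,k) p^k (1−p)^(15−k) over k:
  k=0: C(15,0)·0.34^0·0.66^15 = 0.00196
  k=1: C(15,1)·0.34^1·0.66^14 = 0.01518
  k=2: C(15,2)·0.34^2·0.66^13 = 0.05473
Total = 0.07187

0.072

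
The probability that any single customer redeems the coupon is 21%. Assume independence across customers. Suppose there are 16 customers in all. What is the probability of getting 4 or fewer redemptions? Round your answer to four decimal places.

0.7673

X ~ Binomial(16, 0.21); P(X ≤ 4) = Σ C(16,k) p^k (1−p)^(16−k) over k:
  k=0: C(16,0)·0.21^0·0.79^16 = 0.023016
  k=1: C(16,1)·0.21^1·0.79^15 = 0.097892
  k=2: C(16,2)·0.21^2·0.79^14 = 0.195164
  k=3: C(16,3)·0.21^3·0.79^13 = 0.242102
  k=4: C(16,4)·0.21^4·0.79^12 = 0.209158
Total = 0.767331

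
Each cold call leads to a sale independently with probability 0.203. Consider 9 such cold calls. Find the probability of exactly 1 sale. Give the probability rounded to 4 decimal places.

0.2974

X ~ Binomial(n=9, p=0.203).
P(X=1) = C(9,1) · p^1 · (1−p)^8
= 9 · 0.203 · 0.1628 = 0.297444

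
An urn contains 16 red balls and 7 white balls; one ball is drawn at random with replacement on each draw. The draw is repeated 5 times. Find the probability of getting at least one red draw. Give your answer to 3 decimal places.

0.997

P(at least one) = 1 − P(none) = 1 − (1 − 0.695652)^5
= 1 − 0.00261 = 0.99739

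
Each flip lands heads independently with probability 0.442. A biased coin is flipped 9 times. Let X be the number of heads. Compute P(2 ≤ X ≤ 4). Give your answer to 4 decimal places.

X ~ Binomial(9, 0.442); P(2 ≤ X ≤ 4) = Σ C(9,k) p^k (1−p)^(9−k) over k:
  k=2: C(9,2)·0.442^2·0.558^7 = 0.118464
  k=3: C(9,3)·0.442^3·0.558^6 = 0.218953
  k=4: C(9,4)·0.442^4·0.558^5 = 0.260154
Total = 0.597571

0.5976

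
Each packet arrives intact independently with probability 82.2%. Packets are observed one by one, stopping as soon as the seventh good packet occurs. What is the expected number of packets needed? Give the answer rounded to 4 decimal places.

Y = total packets until the seventh success; negative binomial with r=7, p=0.822.
E[Y] = r / p = 7 / 0.822 = 8.515815

8.5158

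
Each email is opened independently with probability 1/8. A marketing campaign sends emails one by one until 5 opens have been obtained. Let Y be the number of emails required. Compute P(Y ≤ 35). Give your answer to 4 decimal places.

Finishing within 35 emails ⇔ at least 5 successes in the first 35. With X ~ Binomial(35, 0.125), P(Y ≤ 35) = 1 − P(X ≤ 4).
  k=0: C(35,0)·0.125^0·0.875^35 = 0.009339
  k=1: C(35,1)·0.125^1·0.875^34 = 0.046693
  k=2: C(35,2)·0.125^2·0.875^33 = 0.113397
  k=3: C(35,3)·0.125^3·0.875^32 = 0.178196
  k=4: C(35,4)·0.125^4·0.875^31 = 0.203652
1 − 0.551277 = 0.448723

0.4487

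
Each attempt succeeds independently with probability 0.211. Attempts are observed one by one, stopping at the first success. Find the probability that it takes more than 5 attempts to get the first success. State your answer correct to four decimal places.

Y = number of attempts to the first success; geometric, p = 0.211.
P(Y > 5) = P(first 5 all fail) = (1−p)^5 = 0.305763

0.3058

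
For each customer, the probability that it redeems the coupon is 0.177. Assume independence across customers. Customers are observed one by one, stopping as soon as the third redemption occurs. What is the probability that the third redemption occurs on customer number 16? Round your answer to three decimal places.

Y = trial on which the third success occurs; negative binomial, r=3, p=0.177.
P(Y=16) = C(15,2) · p^3 · (1−p)^13
= 105 · 0.0055452 · 0.079469 = 0.04627

0.046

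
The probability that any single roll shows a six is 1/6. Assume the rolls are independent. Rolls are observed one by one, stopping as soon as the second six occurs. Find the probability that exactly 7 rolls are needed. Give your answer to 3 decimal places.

Y = trial on which the second success occurs; negative binomial, r=2, p=0.166667.
P(Y=7) = C(6,1) · p^2 · (1−p)^5
= 6 · 0.027778 · 0.40188 = 0.06698

0.067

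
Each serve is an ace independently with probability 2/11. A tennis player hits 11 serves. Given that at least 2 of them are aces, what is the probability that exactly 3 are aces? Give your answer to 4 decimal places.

X ~ Binomial(11, 0.181818). Want P(X=3 | X≥2) = P(X=3) / P(X≥2).
P(X=3) = C(11,3)·0.181818^3·0.818182^8 = 0.199156
P(X≥2) = 1 − 0.109989 − 0.268861 = 0.621150
Ratio = 0.199156 / 0.621150 = 0.320625

0.3206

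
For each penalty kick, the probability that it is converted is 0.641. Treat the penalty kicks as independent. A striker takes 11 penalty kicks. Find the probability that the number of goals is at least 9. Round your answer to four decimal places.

0.1833

X ~ Binomial(11, 0.641); P(X ≥ 9) = Σ C(11,k) p^k (1−p)^(11−k) over k:
  k=9: C(11,9)·0.641^9·0.359^2 = 0.129501
  k=10: C(11,10)·0.641^10·0.359^1 = 0.046245
  k=11: C(11,11)·0.641^11·0.359^0 = 0.007507
Total = 0.183253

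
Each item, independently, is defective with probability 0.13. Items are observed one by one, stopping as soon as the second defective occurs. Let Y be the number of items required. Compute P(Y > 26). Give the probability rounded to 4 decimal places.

0.1307

Needing more than 26 items ⇔ fewer than 2 successes in the first 26. With X ~ Binomial(26, 0.13), P(Y > 26) = P(X ≤ 1).
  k=0: C(26,0)·0.13^0·0.87^26 = 0.026761
  k=1: C(26,1)·0.13^1·0.87^25 = 0.103968
P(X ≤ 1) = 0.130728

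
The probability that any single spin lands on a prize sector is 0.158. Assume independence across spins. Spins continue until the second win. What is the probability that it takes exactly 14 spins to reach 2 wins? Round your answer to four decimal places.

0.0412

Y = trial on which the second success occurs; negative binomial, r=2, p=0.158.
P(Y=14) = C(13,1) · p^2 · (1−p)^12
= 13 · 0.024964 · 0.12698 = 0.041210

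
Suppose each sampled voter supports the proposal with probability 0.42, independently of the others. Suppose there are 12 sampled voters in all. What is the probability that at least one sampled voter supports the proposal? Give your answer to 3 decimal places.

0.999

P(at least one) = 1 − P(none) = 1 − (1 − 0.42)^12
= 1 − 0.00145 = 0.99855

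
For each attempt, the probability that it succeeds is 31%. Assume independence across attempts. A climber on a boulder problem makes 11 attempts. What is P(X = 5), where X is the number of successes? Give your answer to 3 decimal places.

X ~ Binomial(n=11, p=0.31).
P(X=5) = C(11,5) · p^5 · (1−p)^6
= 462 · 0.0028629 · 0.10792 = 0.14274

0.143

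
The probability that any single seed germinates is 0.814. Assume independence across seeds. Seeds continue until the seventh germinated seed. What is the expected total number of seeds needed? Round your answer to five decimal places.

Y = total seeds until the seventh success; negative binomial with r=7, p=0.814.
E[Y] = r / p = 7 / 0.814 = 8.5995086

8.59951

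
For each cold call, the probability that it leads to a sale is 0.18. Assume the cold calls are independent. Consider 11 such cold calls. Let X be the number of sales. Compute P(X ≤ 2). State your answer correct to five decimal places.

0.68355

X ~ Binomial(11, 0.18); P(X ≤ 2) = Σ C(11,k) p^k (1−p)^(11−k) over k:
  k=0: C(11,0)·0.18^0·0.82^11 = 0.1127074
  k=1: C(11,1)·0.18^1·0.82^10 = 0.2721471
  k=2: C(11,2)·0.18^2·0.82^9 = 0.2986980
Total = 0.6835525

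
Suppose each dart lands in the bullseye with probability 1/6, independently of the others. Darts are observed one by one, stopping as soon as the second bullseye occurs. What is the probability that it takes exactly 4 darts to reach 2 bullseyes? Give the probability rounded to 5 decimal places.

Y = trial on which the second success occurs; negative binomial, r=2, p=0.166667.
P(Y=4) = C(3,1) · p^2 · (1−p)^2
= 3 · 0.027778 · 0.69444 = 0.0578704

0.05787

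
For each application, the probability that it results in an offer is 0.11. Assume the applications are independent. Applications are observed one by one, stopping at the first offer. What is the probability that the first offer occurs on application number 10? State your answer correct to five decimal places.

Geometric (trials to first success), p = 0.11.
P(Y = 10) = (1−p)^9 · p = 0.35036 · 0.11 = 0.0385392

0.03854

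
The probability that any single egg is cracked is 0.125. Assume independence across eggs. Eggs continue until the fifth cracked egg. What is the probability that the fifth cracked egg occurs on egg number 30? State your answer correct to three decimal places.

0.026

Y = trial on which the fifth success occurs; negative binomial, r=5, p=0.125.
P(Y=30) = C(29,4) · p^5 · (1−p)^25
= 23751 · 3.0518e-05 · 0.035498 = 0.02573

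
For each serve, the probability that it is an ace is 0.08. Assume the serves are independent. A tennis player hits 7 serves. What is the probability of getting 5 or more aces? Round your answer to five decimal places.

0.00006

X ~ Binomial(7, 0.08); P(X ≥ 5) = Σ C(7,k) p^k (1−p)^(7−k) over k:
  k=5: C(7,5)·0.08^5·0.92^2 = 0.0000582
  k=6: C(7,6)·0.08^6·0.92^1 = 0.0000017
  k=7: C(7,7)·0.08^7·0.92^0 = 0.0000000
Total = 0.0000600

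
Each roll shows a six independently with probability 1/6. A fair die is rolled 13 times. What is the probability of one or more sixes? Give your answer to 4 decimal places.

P(at least one) = 1 − P(none) = 1 − (1 − 0.166667)^13
= 1 − 0.093464 = 0.906536

0.9065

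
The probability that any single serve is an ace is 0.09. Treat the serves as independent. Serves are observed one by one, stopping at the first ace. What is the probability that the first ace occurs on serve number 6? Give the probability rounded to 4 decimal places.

Geometric (trials to first success), p = 0.09.
P(Y = 6) = (1−p)^5 · p = 0.62403 · 0.09 = 0.056163

0.0562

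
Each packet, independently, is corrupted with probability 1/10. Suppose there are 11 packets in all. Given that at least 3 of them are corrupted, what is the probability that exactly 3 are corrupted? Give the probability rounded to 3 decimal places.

0.793

X ~ Binomial(11, 0.10). Want P(X=3 | X≥3) = P(X=3) / P(X≥3).
P(X=3) = C(11,3)·0.10^3·0.90^8 = 0.07103
P(X≥3) = 1 − 0.31381 − 0.38355 − 0.21308 = 0.08956
Ratio = 0.07103 / 0.08956 = 0.79305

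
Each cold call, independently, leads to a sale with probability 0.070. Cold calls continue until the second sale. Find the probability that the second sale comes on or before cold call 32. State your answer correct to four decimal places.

Finishing within 32 cold calls ⇔ at least 2 successes in the first 32. With X ~ Binomial(32, 0.07), P(Y ≤ 32) = 1 − P(X ≤ 1).
  k=0: C(32,0)·0.07^0·0.93^32 = 0.098052
  k=1: C(32,1)·0.07^1·0.93^31 = 0.236167
1 − 0.334219 = 0.665781

0.6658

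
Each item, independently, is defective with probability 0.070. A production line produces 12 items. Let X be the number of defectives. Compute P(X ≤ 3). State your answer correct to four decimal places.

X ~ Binomial(12, 0.07); P(X ≤ 3) = Σ C(12,k) p^k (1−p)^(12−k) over k:
  k=0: C(12,0)·0.07^0·0.93^12 = 0.418596
  k=1: C(12,1)·0.07^1·0.93^11 = 0.378087
  k=2: C(12,2)·0.07^2·0.93^10 = 0.156520
  k=3: C(12,3)·0.07^3·0.93^9 = 0.039270
Total = 0.992473

0.9925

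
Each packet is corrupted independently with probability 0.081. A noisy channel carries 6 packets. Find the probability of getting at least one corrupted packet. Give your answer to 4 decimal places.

P(at least one) = 1 − P(none) = 1 − (1 − 0.081)^6
= 1 − 0.602411 = 0.397589

0.3976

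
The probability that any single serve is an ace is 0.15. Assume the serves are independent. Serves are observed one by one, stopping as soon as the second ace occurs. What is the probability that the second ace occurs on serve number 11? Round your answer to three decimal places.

0.052

Y = trial on which the second success occurs; negative binomial, r=2, p=0.15.
P(Y=11) = C(10,1) · p^2 · (1−p)^9
= 10 · 0.0225 · 0.23162 = 0.05211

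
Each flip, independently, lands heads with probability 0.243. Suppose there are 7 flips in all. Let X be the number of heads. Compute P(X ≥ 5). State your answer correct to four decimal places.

0.0113

X ~ Binomial(7, 0.243); P(X ≥ 5) = Σ C(7,k) p^k (1−p)^(7−k) over k:
  k=5: C(7,5)·0.243^5·0.757^2 = 0.010196
  k=6: C(7,6)·0.243^6·0.757^1 = 0.001091
  k=7: C(7,7)·0.243^7·0.757^0 = 0.000050
Total = 0.011337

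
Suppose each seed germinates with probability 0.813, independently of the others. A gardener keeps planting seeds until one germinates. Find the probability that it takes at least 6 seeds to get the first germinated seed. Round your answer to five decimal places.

Y = number of seeds to the first success; geometric, p = 0.813.
P(Y > 5) = P(first 5 all fail) = (1−p)^5 = 0.0002287

0.00023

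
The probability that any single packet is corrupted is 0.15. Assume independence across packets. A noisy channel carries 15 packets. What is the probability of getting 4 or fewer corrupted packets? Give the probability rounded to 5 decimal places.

X ~ Binomial(15, 0.15); P(X ≤ 4) = Σ C(15,k) p^k (1−p)^(15−k) over k:
  k=0: C(15,0)·0.15^0·0.85^15 = 0.0873542
  k=1: C(15,1)·0.15^1·0.85^14 = 0.2312318
  k=2: C(15,2)·0.15^2·0.85^13 = 0.2856392
  k=3: C(15,3)·0.15^3·0.85^12 = 0.2184300
  k=4: C(15,4)·0.15^4·0.85^11 = 0.1156394
Total = 0.9382946

0.93829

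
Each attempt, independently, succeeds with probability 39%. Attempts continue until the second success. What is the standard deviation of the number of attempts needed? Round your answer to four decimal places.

2.8321

Y = total attempts until the second success; negative binomial with r=2, p=0.39.
SD(Y) = √[r(1−p)/p²] = √(8.021039) = 2.832144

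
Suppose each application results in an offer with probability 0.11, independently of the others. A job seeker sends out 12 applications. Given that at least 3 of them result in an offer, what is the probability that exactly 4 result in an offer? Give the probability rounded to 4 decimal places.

0.2072

X ~ Binomial(12, 0.11). Want P(X=4 | X≥3) = P(X=4) / P(X≥3).
P(X=4) = C(12,4)·0.11^4·0.89^8 = 0.028530
P(X≥3) = 1 − 0.246990 − 0.366323 − 0.249017 = 0.137670
Ratio = 0.028530 / 0.137670 = 0.207233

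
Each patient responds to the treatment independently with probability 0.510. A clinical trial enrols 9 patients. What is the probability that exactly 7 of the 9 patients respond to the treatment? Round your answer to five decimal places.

X ~ Binomial(n=9, p=0.51).
P(X=7) = C(9,7) · p^7 · (1−p)^2
= 36 · 0.0089741 · 0.2401 = 0.0775686

0.07757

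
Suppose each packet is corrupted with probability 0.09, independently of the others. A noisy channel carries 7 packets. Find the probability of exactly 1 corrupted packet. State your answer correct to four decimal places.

0.3578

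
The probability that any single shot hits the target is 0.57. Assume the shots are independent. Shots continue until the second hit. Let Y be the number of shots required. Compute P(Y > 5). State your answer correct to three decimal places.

0.112

Needing more than 5 shots ⇔ fewer than 2 successes in the first 5. With X ~ Binomial(5, 0.57), P(Y > 5) = P(X ≤ 1).
  k=0: C(5,0)·0.57^0·0.43^5 = 0.01470
  k=1: C(5,1)·0.57^1·0.43^4 = 0.09744
P(X ≤ 1) = 0.11214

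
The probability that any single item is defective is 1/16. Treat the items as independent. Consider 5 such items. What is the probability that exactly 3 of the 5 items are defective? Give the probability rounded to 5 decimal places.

X ~ Binomial(n=5, p=0.0625).
P(X=3) = C(5,3) · p^3 · (1−p)^2
= 10 · 0.00024414 · 0.87891 = 0.0021458

0.00215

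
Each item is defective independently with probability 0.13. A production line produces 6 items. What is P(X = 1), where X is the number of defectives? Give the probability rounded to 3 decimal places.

X ~ Binomial(n=6, p=0.13).
P(X=1) = C(6,1) · p^1 · (1−p)^5
= 6 · 0.13 · 0.49842 = 0.38877

0.389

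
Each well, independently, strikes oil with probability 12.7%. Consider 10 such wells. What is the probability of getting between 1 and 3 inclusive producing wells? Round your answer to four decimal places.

X ~ Binomial(10, 0.127); P(1 ≤ X ≤ 3) = Σ C(10,k) p^k (1−p)^(10−k) over k:
  k=1: C(10,1)·0.127^1·0.873^9 = 0.374052
  k=2: C(10,2)·0.127^2·0.873^8 = 0.244869
  k=3: C(10,3)·0.127^3·0.873^7 = 0.094993
Total = 0.713914

0.7139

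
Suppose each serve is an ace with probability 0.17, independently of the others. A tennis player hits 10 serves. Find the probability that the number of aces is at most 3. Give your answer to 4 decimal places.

0.9259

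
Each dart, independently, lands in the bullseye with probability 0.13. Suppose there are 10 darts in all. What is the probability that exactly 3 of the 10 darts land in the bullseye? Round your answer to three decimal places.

X ~ Binomial(n=10, p=0.13).
P(X=3) = C(10,3) · p^3 · (1−p)^7
= 120 · 0.002197 · 0.37725 = 0.09946

0.099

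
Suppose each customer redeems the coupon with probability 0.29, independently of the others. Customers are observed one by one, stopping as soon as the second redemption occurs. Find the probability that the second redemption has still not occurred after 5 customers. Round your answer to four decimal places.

Needing more than 5 customers ⇔ fewer than 2 successes in the first 5. With X ~ Binomial(5, 0.29), P(Y > 5) = P(X ≤ 1).
  k=0: C(5,0)·0.29^0·0.71^5 = 0.180423
  k=1: C(5,1)·0.29^1·0.71^4 = 0.368469
P(X ≤ 1) = 0.548892

0.5489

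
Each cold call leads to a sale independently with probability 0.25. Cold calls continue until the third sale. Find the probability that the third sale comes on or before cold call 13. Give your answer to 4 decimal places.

0.6674

Finishing within 13 cold calls ⇔ at least 3 successes in the first 13. With X ~ Binomial(13, 0.25), P(Y ≤ 13) = 1 − P(X ≤ 2).
  k=0: C(13,0)·0.25^0·0.75^13 = 0.023757
  k=1: C(13,1)·0.25^1·0.75^12 = 0.102948
  k=2: C(13,2)·0.25^2·0.75^11 = 0.205896
1 − 0.332602 = 0.667398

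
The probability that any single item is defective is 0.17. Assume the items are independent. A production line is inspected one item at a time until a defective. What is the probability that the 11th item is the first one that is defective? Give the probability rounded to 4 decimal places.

0.0264

Geometric (trials to first success), p = 0.17.
P(Y = 11) = (1−p)^10 · p = 0.15516 · 0.17 = 0.026377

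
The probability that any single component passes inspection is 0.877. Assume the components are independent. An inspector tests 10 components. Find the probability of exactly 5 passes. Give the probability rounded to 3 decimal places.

0.004

X ~ Binomial(n=10, p=0.877).
P(X=5) = C(10,5) · p^5 · (1−p)^5
= 252 · 0.5188 · 2.8153e-05 = 0.00368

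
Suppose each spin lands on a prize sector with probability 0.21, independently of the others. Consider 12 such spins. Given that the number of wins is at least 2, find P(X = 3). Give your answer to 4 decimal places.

X ~ Binomial(12, 0.21). Want P(X=3 | X≥2) = P(X=3) / P(X≥2).
P(X=3) = C(12,3)·0.21^3·0.79^9 = 0.244188
P(X≥2) = 1 − 0.059092 − 0.188494 = 0.752414
Ratio = 0.244188 / 0.752414 = 0.324539

0.3245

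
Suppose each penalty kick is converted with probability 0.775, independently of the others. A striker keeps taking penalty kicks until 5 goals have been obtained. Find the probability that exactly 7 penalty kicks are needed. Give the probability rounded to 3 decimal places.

Y = trial on which the fifth success occurs; negative binomial, r=5, p=0.775.
P(Y=7) = C(6,4) · p^5 · (1−p)^2
= 15 · 0.27958 · 0.050625 = 0.21231

0.212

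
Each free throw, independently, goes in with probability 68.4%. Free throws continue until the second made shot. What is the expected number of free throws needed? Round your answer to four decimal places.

Y = total free throws until the second success; negative binomial with r=2, p=0.684.
E[Y] = r / p = 2 / 0.684 = 2.923977

2.9240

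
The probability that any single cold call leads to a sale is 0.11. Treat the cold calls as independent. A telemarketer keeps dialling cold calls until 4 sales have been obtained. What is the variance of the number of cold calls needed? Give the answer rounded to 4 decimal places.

294.2149

Y = total cold calls until the fourth success; negative binomial with r=4, p=0.11.
Var(Y) = r(1−p)/p² = 4·0.89 / 0.11² = 294.214876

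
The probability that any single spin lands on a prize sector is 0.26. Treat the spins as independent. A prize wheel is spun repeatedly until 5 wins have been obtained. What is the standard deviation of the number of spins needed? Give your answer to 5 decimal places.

7.39822

Y = total spins until the fifth success; negative binomial with r=5, p=0.26.
SD(Y) = √[r(1−p)/p²] = √(54.7337278) = 7.3982246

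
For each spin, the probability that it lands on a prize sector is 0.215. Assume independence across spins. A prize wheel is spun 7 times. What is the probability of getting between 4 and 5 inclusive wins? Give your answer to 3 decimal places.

X ~ Binomial(7, 0.215); P(4 ≤ X ≤ 5) = Σ C(7,k) p^k (1−p)^(7−k) over k:
  k=4: C(7,4)·0.215^4·0.785^3 = 0.03618
  k=5: C(7,5)·0.215^5·0.785^2 = 0.00594
Total = 0.04212

0.042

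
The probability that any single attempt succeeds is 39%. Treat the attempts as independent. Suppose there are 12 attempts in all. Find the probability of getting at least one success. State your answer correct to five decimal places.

0.99735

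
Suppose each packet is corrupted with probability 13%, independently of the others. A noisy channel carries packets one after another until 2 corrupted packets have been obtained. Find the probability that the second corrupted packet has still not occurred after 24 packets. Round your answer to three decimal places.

0.162

Needing more than 24 packets ⇔ fewer than 2 successes in the first 24. With X ~ Binomial(24, 0.13), P(Y > 24) = P(X ≤ 1).
  k=0: C(24,0)·0.13^0·0.87^24 = 0.03536
  k=1: C(24,1)·0.13^1·0.87^23 = 0.12679
P(X ≤ 1) = 0.16215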